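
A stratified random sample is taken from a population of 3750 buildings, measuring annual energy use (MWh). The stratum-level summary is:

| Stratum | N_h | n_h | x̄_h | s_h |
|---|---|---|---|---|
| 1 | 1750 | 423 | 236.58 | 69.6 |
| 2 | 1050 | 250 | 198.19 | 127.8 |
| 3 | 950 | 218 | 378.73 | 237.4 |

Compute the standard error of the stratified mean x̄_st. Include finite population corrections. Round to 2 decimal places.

SE(x̄_st) ≈ 4.31

V̂(x̄_st) = Σ W_h² (1 − n_h/N_h) s_h²/n_h, with W_h = N_h/N and N = 3750:
  stratum 1: (1750/3750)²·(1 − 423/1750)·69.6²/423 = 1.89114
  stratum 2: (1050/3750)²·(1 − 250/1050)·127.8²/250 = 3.90246
  stratum 3: (950/3750)²·(1 − 218/950)·237.4²/218 = 12.7843
V̂(x̄_st) = 18.5779
SE(x̄_st) = √18.5779 = 4.31021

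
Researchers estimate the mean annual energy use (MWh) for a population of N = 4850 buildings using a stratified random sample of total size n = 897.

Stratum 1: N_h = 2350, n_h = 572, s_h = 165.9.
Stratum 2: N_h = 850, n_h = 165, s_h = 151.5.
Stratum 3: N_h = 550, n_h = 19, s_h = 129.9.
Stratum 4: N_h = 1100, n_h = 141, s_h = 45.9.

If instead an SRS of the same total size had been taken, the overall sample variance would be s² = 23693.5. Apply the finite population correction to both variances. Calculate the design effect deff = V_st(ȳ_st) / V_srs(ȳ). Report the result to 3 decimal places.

deff ≈ 1.100

V̂(ȳ_st) = Σ W_h² (1 − n_h/N_h) s_h²/n_h, with W_h = N_h/N and N = 4850:
  stratum 1: (2350/4850)²·(1 − 572/2350)·165.9²/572 = 8.54698
  stratum 2: (850/4850)²·(1 − 165/850)·151.5²/165 = 3.44324
  stratum 3: (550/4850)²·(1 − 19/550)·129.9²/19 = 11.0265
  stratum 4: (1100/4850)²·(1 − 141/1100)·45.9²/141 = 0.670091
V_st = 23.6868
V_srs = (1 − 897/4850)·23693.5/897 = 21.5289
deff = V_st / V_srs = 23.6868/21.5289 = 1.1002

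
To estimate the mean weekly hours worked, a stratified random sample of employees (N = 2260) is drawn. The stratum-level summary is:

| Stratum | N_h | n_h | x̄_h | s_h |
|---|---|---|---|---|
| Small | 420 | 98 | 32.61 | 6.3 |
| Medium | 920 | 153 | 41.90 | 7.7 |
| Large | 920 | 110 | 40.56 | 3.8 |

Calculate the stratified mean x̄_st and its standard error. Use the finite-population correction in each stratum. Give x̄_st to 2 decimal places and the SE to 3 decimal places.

x̄_st ≈ 39.63, SE ≈ 0.289

x̄_st = Σ W_h x̄_h = (420·32.61 + 920·41.90 + 920·40.56)/2260 = 39.62805
V̂(x̄_st) = Σ W_h² (1 − n_h/N_h) s_h²/n_h, with W_h = N_h/N and N = 2260:
  stratum Small: (420/2260)²·(1 − 98/420)·6.3²/98 = 0.0107237
  stratum Medium: (920/2260)²·(1 − 153/920)·7.7²/153 = 0.0535373
  stratum Large: (920/2260)²·(1 − 110/920)·3.8²/110 = 0.0191527
V̂(x̄_st) = 0.0834137
SE(x̄_st) = √0.0834137 = 0.288814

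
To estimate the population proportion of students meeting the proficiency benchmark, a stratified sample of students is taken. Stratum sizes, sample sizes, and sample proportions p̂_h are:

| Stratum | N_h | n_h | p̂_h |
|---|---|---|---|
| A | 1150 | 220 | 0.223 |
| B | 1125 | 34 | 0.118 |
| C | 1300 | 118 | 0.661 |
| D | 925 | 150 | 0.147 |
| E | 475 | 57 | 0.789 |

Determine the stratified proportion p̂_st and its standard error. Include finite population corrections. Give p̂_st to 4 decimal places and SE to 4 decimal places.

N = 4975; stratum weights W_h = N_h/N.
p̂_st = Σ W_h p̂_h = (1150·0.223 + 1125·0.118 + 1300·0.661 + 925·0.147 + 475·0.789)/4975 = 0.35362
V̂(p̂_st) = Σ W_h² (1 − n_h/N_h) p̂_h(1−p̂_h)/(n_h−1):
  stratum A: (1150/4975)²·(1 − 220/1150)·0.223·0.777/219 = 3.41882e-05
  stratum B: (1125/4975)²·(1 − 34/1125)·0.118·0.882/33 = 0.000156397
  stratum C: (1300/4975)²·(1 − 118/1300)·0.661·0.339/117 = 0.000118902
  stratum D: (925/4975)²·(1 − 150/925)·0.147·0.853/149 = 2.43746e-05
  stratum E: (475/4975)²·(1 − 57/475)·0.789·0.211/56 = 2.38482e-05
V̂(p̂_st) = 0.00035771; SE = √V̂ = 0.0189132

p̂_st ≈ 0.3536, SE ≈ 0.0189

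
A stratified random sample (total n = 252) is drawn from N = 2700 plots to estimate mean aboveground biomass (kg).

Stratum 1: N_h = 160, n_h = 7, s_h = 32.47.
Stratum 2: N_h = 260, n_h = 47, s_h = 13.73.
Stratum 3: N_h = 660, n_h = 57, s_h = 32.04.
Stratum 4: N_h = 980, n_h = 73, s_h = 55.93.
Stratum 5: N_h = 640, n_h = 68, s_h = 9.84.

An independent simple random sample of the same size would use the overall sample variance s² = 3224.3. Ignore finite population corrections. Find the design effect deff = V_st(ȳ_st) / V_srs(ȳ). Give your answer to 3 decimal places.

deff ≈ 0.576

V̂(ȳ_st) = Σ W_h² s_h²/n_h, with W_h = N_h/N and N = 2700:
  stratum 1: (160/2700)²·32.47²/7 = 0.528907
  stratum 2: (260/2700)²·13.73²/47 = 0.0371931
  stratum 3: (660/2700)²·32.04²/57 = 1.07614
  stratum 4: (980/2700)²·55.93²/73 = 5.64536
  stratum 5: (640/2700)²·9.84²/68 = 0.0800044
V_st = 7.36761
V_srs = s²/n = 3224.3/252 = 12.7948
deff = V_st / V_srs = 7.36761/12.7948 = 0.5758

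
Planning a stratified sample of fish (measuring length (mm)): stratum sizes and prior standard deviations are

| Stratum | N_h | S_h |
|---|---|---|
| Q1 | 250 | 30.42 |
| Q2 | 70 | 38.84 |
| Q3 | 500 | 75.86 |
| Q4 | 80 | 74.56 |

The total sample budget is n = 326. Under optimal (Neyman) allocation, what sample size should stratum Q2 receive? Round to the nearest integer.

Neyman allocation: n_h = n · N_h S_h / Σ N_i S_i, with n = 326.
  stratum Q1: N_h·S_h = 250·30.42 = 7605.00
  stratum Q2: N_h·S_h = 70·38.84 = 2718.80
  stratum Q3: N_h·S_h = 500·75.86 = 37930.00
  stratum Q4: N_h·S_h = 80·74.56 = 5964.80
Σ N_h S_h = 54218.60
n for stratum Q2 = 326·2718.80/54218.60 = 16.347 → 16

16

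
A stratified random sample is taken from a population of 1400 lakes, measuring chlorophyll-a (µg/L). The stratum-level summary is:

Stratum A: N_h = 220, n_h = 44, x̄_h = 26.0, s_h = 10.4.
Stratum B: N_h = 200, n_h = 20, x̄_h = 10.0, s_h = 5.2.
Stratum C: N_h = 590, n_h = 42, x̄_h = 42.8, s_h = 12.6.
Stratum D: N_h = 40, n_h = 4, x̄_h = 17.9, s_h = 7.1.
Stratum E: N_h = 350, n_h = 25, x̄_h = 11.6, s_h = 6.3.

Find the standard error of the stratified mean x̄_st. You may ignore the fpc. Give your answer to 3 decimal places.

SE(x̄_st) ≈ 0.932

V̂(x̄_st) = Σ W_h² s_h²/n_h, with W_h = N_h/N and N = 1400:
  stratum A: (220/1400)²·10.4²/44 = 0.060702
  stratum B: (200/1400)²·5.2²/20 = 0.0275918
  stratum C: (590/1400)²·12.6²/42 = 0.671336
  stratum D: (40/1400)²·7.1²/4 = 0.0102878
  stratum E: (350/1400)²·6.3²/25 = 0.099225
V̂(x̄_st) = 0.869142
SE(x̄_st) = √0.869142 = 0.932278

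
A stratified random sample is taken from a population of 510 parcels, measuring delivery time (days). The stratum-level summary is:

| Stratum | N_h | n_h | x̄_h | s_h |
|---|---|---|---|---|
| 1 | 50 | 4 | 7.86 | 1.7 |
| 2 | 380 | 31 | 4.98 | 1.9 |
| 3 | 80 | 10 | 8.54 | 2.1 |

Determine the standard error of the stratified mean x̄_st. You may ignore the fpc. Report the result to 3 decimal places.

SE(x̄_st) ≈ 0.287

V̂(x̄_st) = Σ W_h² s_h²/n_h, with W_h = N_h/N and N = 510:
  stratum 1: (50/510)²·1.7²/4 = 0.00694444
  stratum 2: (380/510)²·1.9²/31 = 0.0646506
  stratum 3: (80/510)²·2.1²/10 = 0.0108512
V̂(x̄_st) = 0.0824462
SE(x̄_st) = √0.0824462 = 0.287135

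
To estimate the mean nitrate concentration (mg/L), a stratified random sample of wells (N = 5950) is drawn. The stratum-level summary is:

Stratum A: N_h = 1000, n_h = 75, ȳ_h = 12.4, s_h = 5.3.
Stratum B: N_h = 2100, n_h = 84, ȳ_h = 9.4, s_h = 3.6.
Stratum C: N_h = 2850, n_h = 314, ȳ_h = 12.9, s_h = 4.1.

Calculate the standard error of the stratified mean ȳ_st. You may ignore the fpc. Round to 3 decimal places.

V̂(ȳ_st) = Σ W_h² s_h²/n_h, with W_h = N_h/N and N = 5950:
  stratum A: (1000/5950)²·5.3²/75 = 0.0105793
  stratum B: (2100/5950)²·3.6²/84 = 0.019219
  stratum C: (2850/5950)²·4.1²/314 = 0.0122827
V̂(ȳ_st) = 0.042081
SE(ȳ_st) = √0.042081 = 0.205136

SE(ȳ_st) ≈ 0.205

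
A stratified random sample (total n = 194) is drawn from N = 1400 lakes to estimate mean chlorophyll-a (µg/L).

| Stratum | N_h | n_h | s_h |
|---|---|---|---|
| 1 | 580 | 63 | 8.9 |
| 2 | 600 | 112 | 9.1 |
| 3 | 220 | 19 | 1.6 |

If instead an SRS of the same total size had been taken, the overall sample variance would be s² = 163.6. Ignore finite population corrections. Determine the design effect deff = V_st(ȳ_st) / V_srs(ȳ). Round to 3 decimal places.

V̂(ȳ_st) = Σ W_h² s_h²/n_h, with W_h = N_h/N and N = 1400:
  stratum 1: (580/1400)²·8.9²/63 = 0.215794
  stratum 2: (600/1400)²·9.1²/112 = 0.135804
  stratum 3: (220/1400)²·1.6²/19 = 0.00332718
V_st = 0.354925
V_srs = s²/n = 163.6/194 = 0.843299
deff = V_st / V_srs = 0.354925/0.843299 = 0.4209

deff ≈ 0.421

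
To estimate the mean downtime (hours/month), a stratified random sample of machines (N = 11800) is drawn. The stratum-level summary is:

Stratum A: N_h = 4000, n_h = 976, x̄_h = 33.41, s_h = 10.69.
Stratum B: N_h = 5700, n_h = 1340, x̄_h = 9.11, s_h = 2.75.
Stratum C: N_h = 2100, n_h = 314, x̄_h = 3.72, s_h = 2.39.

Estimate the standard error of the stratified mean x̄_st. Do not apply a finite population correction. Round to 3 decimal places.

SE(x̄_st) ≈ 0.124

V̂(x̄_st) = Σ W_h² s_h²/n_h, with W_h = N_h/N and N = 11800:
  stratum A: (4000/11800)²·10.69²/976 = 0.0134543
  stratum B: (5700/11800)²·2.75²/1340 = 0.00131688
  stratum C: (2100/11800)²·2.39²/314 = 0.000576157
V̂(x̄_st) = 0.0153474
SE(x̄_st) = √0.0153474 = 0.123884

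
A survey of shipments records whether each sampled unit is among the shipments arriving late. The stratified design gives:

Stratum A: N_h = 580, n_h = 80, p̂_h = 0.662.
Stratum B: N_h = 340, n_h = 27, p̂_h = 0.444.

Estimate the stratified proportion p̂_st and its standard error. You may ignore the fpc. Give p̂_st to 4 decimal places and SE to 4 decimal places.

N = 920; stratum weights W_h = N_h/N.
p̂_st = Σ W_h p̂_h = (580·0.662 + 340·0.444)/920 = 0.58143
V̂(p̂_st) = Σ W_h² p̂_h(1−p̂_h)/(n_h−1):
  stratum A: (580/920)²·0.662·0.338/79 = 0.00112571
  stratum B: (340/920)²·0.444·0.556/26 = 0.00129678
V̂(p̂_st) = 0.00242249; SE = √V̂ = 0.0492188

p̂_st ≈ 0.5814, SE ≈ 0.0492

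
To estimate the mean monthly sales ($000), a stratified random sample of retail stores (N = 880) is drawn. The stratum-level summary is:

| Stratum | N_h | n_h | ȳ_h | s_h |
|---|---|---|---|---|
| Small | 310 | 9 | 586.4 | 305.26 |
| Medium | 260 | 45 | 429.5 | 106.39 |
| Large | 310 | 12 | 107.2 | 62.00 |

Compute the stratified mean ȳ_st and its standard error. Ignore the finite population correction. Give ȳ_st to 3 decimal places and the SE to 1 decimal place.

ȳ_st ≈ 371.234, SE ≈ 36.7

ȳ_st = Σ W_h ȳ_h = (310·586.4 + 260·429.5 + 310·107.2)/880 = 371.23409
V̂(ȳ_st) = Σ W_h² s_h²/n_h, with W_h = N_h/N and N = 880:
  stratum Small: (310/880)²·305.26²/9 = 1284.86
  stratum Medium: (260/880)²·106.39²/45 = 21.9569
  stratum Large: (310/880)²·62.00²/12 = 39.7521
V̂(ȳ_st) = 1346.57
SE(ȳ_st) = √1346.57 = 36.6956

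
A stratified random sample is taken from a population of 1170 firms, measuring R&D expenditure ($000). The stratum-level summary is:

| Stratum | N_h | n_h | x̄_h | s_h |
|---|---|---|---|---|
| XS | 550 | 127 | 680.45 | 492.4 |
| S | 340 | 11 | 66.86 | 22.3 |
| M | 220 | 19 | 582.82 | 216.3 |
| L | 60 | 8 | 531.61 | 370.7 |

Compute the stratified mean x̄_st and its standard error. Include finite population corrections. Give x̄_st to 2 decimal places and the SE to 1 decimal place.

x̄_st ≈ 476.15, SE ≈ 21.1

x̄_st = Σ W_h x̄_h = (550·680.45 + 340·66.86 + 220·582.82 + 60·531.61)/1170 = 476.15120
V̂(x̄_st) = Σ W_h² (1 − n_h/N_h) s_h²/n_h, with W_h = N_h/N and N = 1170:
  stratum XS: (550/1170)²·(1 − 127/550)·492.4²/127 = 324.462
  stratum S: (340/1170)²·(1 − 11/340)·22.3²/11 = 3.6942
  stratum M: (220/1170)²·(1 − 19/220)·216.3²/19 = 79.5438
  stratum L: (60/1170)²·(1 − 8/60)·370.7²/8 = 39.1506
V̂(x̄_st) = 446.85
SE(x̄_st) = √446.85 = 21.1388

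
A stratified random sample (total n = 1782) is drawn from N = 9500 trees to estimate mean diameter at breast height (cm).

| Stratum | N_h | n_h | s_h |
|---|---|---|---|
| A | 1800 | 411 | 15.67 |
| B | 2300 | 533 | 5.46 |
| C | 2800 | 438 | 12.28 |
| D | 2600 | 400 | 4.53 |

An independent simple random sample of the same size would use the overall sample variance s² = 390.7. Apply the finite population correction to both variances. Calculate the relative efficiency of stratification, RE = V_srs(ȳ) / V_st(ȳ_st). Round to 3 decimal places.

RE ≈ 3.746

V̂(ȳ_st) = Σ W_h² (1 − n_h/N_h) s_h²/n_h, with W_h = N_h/N and N = 9500:
  stratum A: (1800/9500)²·(1 − 411/1800)·15.67²/411 = 0.016551
  stratum B: (2300/9500)²·(1 − 533/2300)·5.46²/533 = 0.00251869
  stratum C: (2800/9500)²·(1 − 438/2800)·12.28²/438 = 0.0252298
  stratum D: (2600/9500)²·(1 − 400/2600)·4.53²/400 = 0.00325151
V_st = 0.047551
V_srs = (1 − 1782/9500)·390.7/1782 = 0.178122
Relative efficiency = V_srs / V_st = 0.178122/0.047551 = 3.7459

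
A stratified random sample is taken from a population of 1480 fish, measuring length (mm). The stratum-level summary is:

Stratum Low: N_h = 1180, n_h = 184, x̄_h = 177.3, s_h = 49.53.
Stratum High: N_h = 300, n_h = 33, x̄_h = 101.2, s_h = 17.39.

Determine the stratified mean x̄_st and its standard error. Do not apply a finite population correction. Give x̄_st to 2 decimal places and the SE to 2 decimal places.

x̄_st = Σ W_h x̄_h = (1180·177.3 + 300·101.2)/1480 = 161.87432
V̂(x̄_st) = Σ W_h² s_h²/n_h, with W_h = N_h/N and N = 1480:
  stratum Low: (1180/1480)²·49.53²/184 = 8.47538
  stratum High: (300/1480)²·17.39²/33 = 0.376534
V̂(x̄_st) = 8.85192
SE(x̄_st) = √8.85192 = 2.97522

x̄_st ≈ 161.87, SE ≈ 2.98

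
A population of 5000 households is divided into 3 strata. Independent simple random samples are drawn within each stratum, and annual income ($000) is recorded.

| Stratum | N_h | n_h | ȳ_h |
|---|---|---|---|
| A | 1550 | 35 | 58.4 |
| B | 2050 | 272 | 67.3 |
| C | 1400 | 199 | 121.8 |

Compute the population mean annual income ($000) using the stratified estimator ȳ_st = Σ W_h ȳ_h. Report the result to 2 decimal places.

ȳ_st ≈ 79.80

N = Σ N_h = 5000. Stratum weights W_h = N_h/N.
ȳ_st = (1550·58.4 + 2050·67.3 + 1400·121.8) / 5000 = 79.8010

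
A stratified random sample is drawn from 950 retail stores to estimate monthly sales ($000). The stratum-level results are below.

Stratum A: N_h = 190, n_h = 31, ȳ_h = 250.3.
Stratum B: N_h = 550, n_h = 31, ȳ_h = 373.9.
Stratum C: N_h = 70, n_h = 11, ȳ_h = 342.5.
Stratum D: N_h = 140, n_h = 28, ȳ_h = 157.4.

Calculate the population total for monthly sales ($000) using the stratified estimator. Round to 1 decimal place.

τ̂_st ≈ 299213.0

τ̂_st = Σ N_h ȳ_h = 190·250.3 + 550·373.9 + 70·342.5 + 140·157.4 = 299213.0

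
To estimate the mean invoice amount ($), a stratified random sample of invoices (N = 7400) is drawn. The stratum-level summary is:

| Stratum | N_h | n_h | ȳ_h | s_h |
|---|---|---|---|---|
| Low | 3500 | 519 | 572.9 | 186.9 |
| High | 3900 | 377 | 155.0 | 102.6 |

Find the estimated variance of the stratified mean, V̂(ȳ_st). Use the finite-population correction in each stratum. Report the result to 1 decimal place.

V̂(ȳ_st) = Σ W_h² (1 − n_h/N_h) s_h²/n_h, with W_h = N_h/N and N = 7400:
  stratum Low: (3500/7400)²·(1 − 519/3500)·186.9²/519 = 12.8238
  stratum High: (3900/7400)²·(1 − 377/3900)·102.6²/377 = 7.00595
V̂(ȳ_st) = 19.8298

V̂(ȳ_st) ≈ 19.8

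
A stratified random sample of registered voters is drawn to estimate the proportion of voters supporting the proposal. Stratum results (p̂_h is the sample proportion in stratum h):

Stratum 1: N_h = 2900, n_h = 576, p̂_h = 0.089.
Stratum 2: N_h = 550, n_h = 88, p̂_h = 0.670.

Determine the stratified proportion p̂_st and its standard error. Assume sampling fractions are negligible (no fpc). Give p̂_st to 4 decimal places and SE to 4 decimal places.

N = 3450; stratum weights W_h = N_h/N.
p̂_st = Σ W_h p̂_h = (2900·0.089 + 550·0.670)/3450 = 0.18162
V̂(p̂_st) = Σ W_h² p̂_h(1−p̂_h)/(n_h−1):
  stratum 1: (2900/3450)²·0.089·0.911/575 = 9.96319e-05
  stratum 2: (550/3450)²·0.670·0.330/87 = 6.45887e-05
V̂(p̂_st) = 0.000164221; SE = √V̂ = 0.0128149

p̂_st ≈ 0.1816, SE ≈ 0.0128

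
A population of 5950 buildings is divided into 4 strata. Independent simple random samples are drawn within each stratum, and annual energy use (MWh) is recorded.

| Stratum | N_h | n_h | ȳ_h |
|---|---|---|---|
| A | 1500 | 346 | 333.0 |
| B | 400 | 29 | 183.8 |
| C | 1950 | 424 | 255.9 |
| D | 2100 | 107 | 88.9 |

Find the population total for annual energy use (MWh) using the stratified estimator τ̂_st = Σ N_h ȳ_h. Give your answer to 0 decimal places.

τ̂_st ≈ 1258715

τ̂_st = Σ N_h ȳ_h = 1500·333.0 + 400·183.8 + 1950·255.9 + 2100·88.9 = 1258715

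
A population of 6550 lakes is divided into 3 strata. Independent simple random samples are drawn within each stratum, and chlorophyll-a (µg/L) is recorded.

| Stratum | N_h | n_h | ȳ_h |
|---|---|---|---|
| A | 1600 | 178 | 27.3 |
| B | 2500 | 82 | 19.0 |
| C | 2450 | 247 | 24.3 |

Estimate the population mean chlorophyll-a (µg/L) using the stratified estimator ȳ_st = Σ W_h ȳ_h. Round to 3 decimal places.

N = Σ N_h = 6550. Stratum weights W_h = N_h/N.
ȳ_st = (1600·27.3 + 2500·19.0 + 2450·24.3) / 6550 = 23.00992

ȳ_st ≈ 23.010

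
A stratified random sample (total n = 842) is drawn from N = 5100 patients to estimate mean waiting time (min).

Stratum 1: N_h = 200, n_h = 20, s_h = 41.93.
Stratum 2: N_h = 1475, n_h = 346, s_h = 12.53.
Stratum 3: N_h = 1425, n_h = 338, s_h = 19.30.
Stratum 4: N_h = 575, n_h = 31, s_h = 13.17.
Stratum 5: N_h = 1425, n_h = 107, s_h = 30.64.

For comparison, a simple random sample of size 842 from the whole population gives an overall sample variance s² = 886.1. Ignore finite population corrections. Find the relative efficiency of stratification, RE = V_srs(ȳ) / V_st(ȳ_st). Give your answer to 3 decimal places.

RE ≈ 1.037

V̂(ȳ_st) = Σ W_h² s_h²/n_h, with W_h = N_h/N and N = 5100:
  stratum 1: (200/5100)²·41.93²/20 = 0.135188
  stratum 2: (1475/5100)²·12.53²/346 = 0.0379551
  stratum 3: (1425/5100)²·19.30²/338 = 0.0860374
  stratum 4: (575/5100)²·13.17²/31 = 0.0711222
  stratum 5: (1425/5100)²·30.64²/107 = 0.684988
V_st = 1.01529
V_srs = s²/n = 886.1/842 = 1.05238
Relative efficiency = V_srs / V_st = 1.05238/1.01529 = 1.0365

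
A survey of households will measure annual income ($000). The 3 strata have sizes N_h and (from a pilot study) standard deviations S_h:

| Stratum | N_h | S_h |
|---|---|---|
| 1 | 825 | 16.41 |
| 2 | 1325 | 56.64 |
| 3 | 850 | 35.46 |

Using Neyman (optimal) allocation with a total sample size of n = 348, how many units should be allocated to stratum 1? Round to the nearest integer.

40

Neyman allocation: n_h = n · N_h S_h / Σ N_i S_i, with n = 348.
  stratum 1: N_h·S_h = 825·16.41 = 13538.25
  stratum 2: N_h·S_h = 1325·56.64 = 75048.00
  stratum 3: N_h·S_h = 850·35.46 = 30141.00
Σ N_h S_h = 118727.25
n for stratum 1 = 348·13538.25/118727.25 = 39.682 → 40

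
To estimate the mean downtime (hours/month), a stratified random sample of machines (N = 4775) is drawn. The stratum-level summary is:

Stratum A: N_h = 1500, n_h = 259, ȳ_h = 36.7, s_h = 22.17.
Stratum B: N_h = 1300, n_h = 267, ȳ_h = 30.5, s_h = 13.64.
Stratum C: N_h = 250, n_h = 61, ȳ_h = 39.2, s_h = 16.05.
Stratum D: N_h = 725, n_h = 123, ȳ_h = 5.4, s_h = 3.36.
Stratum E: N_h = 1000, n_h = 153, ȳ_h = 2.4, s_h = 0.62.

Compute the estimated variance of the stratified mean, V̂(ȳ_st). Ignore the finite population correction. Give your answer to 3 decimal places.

V̂(ȳ_st) ≈ 0.253

V̂(ȳ_st) = Σ W_h² s_h²/n_h, with W_h = N_h/N and N = 4775:
  stratum A: (1500/4775)²·22.17²/259 = 0.18727
  stratum B: (1300/4775)²·13.64²/267 = 0.0516485
  stratum C: (250/4775)²·16.05²/61 = 0.0115759
  stratum D: (725/4775)²·3.36²/123 = 0.00211594
  stratum E: (1000/4775)²·0.62²/153 = 0.000110191
V̂(ȳ_st) = 0.25272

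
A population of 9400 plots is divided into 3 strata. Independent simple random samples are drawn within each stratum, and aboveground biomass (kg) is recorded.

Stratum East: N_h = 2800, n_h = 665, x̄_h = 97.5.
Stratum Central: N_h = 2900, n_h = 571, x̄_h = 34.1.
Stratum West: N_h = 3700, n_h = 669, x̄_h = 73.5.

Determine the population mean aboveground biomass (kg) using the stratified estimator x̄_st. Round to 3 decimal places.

N = Σ N_h = 9400. Stratum weights W_h = N_h/N.
x̄_st = (2800·97.5 + 2900·34.1 + 3700·73.5) / 9400 = 68.49362

x̄_st ≈ 68.494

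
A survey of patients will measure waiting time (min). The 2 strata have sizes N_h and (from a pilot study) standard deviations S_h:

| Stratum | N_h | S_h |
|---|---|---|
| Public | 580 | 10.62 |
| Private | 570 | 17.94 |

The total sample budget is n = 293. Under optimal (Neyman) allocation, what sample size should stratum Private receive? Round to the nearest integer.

183

Neyman allocation: n_h = n · N_h S_h / Σ N_i S_i, with n = 293.
  stratum Public: N_h·S_h = 580·10.62 = 6159.60
  stratum Private: N_h·S_h = 570·17.94 = 10225.80
Σ N_h S_h = 16385.40
n for stratum Private = 293·10225.80/16385.40 = 182.855 → 183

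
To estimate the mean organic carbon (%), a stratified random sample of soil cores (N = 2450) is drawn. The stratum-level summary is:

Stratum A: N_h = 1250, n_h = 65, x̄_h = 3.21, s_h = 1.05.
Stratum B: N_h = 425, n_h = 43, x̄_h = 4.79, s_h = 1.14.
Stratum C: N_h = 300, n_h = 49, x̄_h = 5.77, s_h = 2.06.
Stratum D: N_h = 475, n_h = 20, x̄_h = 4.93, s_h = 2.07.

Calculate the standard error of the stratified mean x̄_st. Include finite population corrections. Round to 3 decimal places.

SE(x̄_st) ≈ 0.117

V̂(x̄_st) = Σ W_h² (1 − n_h/N_h) s_h²/n_h, with W_h = N_h/N and N = 2450:
  stratum A: (1250/2450)²·(1 − 65/1250)·1.05²/65 = 0.00418564
  stratum B: (425/2450)²·(1 − 43/425)·1.14²/43 = 0.00081745
  stratum C: (300/2450)²·(1 − 49/300)·2.06²/49 = 0.00108643
  stratum D: (475/2450)²·(1 − 20/475)·2.07²/20 = 0.00771407
V̂(x̄_st) = 0.0138036
SE(x̄_st) = √0.0138036 = 0.117489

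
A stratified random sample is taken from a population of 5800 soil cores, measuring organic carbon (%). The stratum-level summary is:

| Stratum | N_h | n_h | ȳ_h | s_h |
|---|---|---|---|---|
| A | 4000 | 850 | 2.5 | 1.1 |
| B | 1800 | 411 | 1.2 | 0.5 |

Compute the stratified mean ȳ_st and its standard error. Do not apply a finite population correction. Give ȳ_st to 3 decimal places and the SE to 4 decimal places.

ȳ_st = Σ W_h ȳ_h = (4000·2.5 + 1800·1.2)/5800 = 2.09655
V̂(ȳ_st) = Σ W_h² s_h²/n_h, with W_h = N_h/N and N = 5800:
  stratum A: (4000/5800)²·1.1²/850 = 0.000677065
  stratum B: (1800/5800)²·0.5²/411 = 5.85851e-05
V̂(ȳ_st) = 0.00073565
SE(ȳ_st) = √0.00073565 = 0.0271229

ȳ_st ≈ 2.097, SE ≈ 0.0271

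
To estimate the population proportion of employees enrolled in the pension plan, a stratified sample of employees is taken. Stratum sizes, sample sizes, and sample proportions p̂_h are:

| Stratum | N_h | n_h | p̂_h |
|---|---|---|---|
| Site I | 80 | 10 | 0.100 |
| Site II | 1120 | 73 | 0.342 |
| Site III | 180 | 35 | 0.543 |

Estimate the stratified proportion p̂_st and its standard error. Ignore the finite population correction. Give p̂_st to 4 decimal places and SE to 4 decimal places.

p̂_st ≈ 0.3542, SE ≈ 0.0471

N = 1380; stratum weights W_h = N_h/N.
p̂_st = Σ W_h p̂_h = (80·0.100 + 1120·0.342 + 180·0.543)/1380 = 0.35419
V̂(p̂_st) = Σ W_h² p̂_h(1−p̂_h)/(n_h−1):
  stratum Site I: (80/1380)²·0.100·0.900/9 = 3.36064e-05
  stratum Site II: (1120/1380)²·0.342·0.658/72 = 0.00205872
  stratum Site III: (180/1380)²·0.543·0.457/34 = 0.000124172
V̂(p̂_st) = 0.0022165; SE = √V̂ = 0.0470797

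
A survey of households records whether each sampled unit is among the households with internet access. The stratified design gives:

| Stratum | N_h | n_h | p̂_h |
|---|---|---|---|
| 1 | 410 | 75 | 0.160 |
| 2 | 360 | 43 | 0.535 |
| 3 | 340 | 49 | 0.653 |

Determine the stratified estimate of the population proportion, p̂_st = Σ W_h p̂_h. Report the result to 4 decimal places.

p̂_st ≈ 0.4326

N = 1110; stratum weights W_h = N_h/N.
p̂_st = Σ W_h p̂_h = (410·0.160 + 360·0.535 + 340·0.653)/1110 = 0.43263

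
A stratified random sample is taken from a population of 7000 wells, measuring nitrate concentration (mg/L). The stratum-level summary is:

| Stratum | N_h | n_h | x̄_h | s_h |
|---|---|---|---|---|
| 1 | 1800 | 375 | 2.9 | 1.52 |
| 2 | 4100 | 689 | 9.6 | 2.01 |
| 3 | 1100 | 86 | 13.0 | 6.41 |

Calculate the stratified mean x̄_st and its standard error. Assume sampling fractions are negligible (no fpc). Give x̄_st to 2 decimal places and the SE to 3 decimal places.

x̄_st ≈ 8.41, SE ≈ 0.119

x̄_st = Σ W_h x̄_h = (1800·2.9 + 4100·9.6 + 1100·13.0)/7000 = 8.41143
V̂(x̄_st) = Σ W_h² s_h²/n_h, with W_h = N_h/N and N = 7000:
  stratum 1: (1800/7000)²·1.52²/375 = 0.000407385
  stratum 2: (4100/7000)²·2.01²/689 = 0.00201161
  stratum 3: (1100/7000)²·6.41²/86 = 0.011798
V̂(x̄_st) = 0.014217
SE(x̄_st) = √0.014217 = 0.119235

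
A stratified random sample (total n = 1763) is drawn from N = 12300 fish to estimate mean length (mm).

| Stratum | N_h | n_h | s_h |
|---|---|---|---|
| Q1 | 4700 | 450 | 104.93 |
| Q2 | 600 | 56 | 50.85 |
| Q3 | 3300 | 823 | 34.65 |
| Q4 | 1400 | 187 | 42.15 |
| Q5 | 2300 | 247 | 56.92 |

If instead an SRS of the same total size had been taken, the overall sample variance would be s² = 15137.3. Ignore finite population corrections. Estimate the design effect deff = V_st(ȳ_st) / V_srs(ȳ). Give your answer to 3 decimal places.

V̂(ȳ_st) = Σ W_h² s_h²/n_h, with W_h = N_h/N and N = 12300:
  stratum Q1: (4700/12300)²·104.93²/450 = 3.5725
  stratum Q2: (600/12300)²·50.85²/56 = 0.109872
  stratum Q3: (3300/12300)²·34.65²/823 = 0.105008
  stratum Q4: (1400/12300)²·42.15²/187 = 0.123083
  stratum Q5: (2300/12300)²·56.92²/247 = 0.458647
V_st = 4.36911
V_srs = s²/n = 15137.3/1763 = 8.5861
deff = V_st / V_srs = 4.36911/8.5861 = 0.5089

deff ≈ 0.509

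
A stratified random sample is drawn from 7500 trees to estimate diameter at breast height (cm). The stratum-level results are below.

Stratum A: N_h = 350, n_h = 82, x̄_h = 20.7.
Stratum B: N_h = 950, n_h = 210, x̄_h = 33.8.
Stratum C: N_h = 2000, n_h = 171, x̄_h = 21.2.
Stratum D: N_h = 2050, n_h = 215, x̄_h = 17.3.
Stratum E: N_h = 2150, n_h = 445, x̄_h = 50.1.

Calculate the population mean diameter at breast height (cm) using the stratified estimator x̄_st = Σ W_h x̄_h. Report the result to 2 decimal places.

N = Σ N_h = 7500. Stratum weights W_h = N_h/N.
x̄_st = (350·20.7 + 950·33.8 + 2000·21.2 + 2050·17.3 + 2150·50.1) / 7500 = 29.9913

x̄_st ≈ 29.99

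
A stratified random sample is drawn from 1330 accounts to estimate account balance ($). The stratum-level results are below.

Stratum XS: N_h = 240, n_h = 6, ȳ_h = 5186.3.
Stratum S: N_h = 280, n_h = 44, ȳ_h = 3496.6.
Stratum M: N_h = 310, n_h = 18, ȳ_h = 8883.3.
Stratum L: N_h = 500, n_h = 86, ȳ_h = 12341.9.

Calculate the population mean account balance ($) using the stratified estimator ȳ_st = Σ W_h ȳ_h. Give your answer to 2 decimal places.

ȳ_st ≈ 8382.36

N = Σ N_h = 1330. Stratum weights W_h = N_h/N.
ȳ_st = (240·5186.3 + 280·3496.6 + 310·8883.3 + 500·12341.9) / 1330 = 8382.3556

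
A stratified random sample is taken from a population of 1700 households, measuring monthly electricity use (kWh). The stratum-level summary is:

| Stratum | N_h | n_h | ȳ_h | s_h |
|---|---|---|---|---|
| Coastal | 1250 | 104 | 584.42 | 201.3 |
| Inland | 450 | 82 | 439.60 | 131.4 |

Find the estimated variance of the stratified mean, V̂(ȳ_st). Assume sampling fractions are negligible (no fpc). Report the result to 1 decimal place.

V̂(ȳ_st) = Σ W_h² s_h²/n_h, with W_h = N_h/N and N = 1700:
  stratum Coastal: (1250/1700)²·201.3²/104 = 210.657
  stratum Inland: (450/1700)²·131.4²/82 = 14.7538
V̂(ȳ_st) = 225.411

V̂(ȳ_st) ≈ 225.4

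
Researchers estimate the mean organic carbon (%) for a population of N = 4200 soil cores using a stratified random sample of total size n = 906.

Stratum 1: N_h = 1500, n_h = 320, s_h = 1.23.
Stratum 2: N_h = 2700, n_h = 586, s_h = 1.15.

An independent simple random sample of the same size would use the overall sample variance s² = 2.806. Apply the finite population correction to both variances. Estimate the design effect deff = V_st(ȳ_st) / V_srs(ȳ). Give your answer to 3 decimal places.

V̂(ȳ_st) = Σ W_h² (1 − n_h/N_h) s_h²/n_h, with W_h = N_h/N and N = 4200:
  stratum 1: (1500/4200)²·(1 − 320/1500)·1.23²/320 = 0.000474389
  stratum 2: (2700/4200)²·(1 − 586/2700)·1.15²/586 = 0.000730244
V_st = 0.00120463
V_srs = (1 − 906/4200)·2.806/906 = 0.00242904
deff = V_st / V_srs = 0.00120463/0.00242904 = 0.4959

deff ≈ 0.496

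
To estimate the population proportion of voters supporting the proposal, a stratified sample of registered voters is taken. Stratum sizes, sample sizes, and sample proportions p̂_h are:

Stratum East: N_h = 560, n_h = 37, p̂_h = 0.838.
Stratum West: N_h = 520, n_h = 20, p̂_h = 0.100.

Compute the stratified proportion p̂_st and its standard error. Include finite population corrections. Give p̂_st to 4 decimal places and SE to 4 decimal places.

N = 1080; stratum weights W_h = N_h/N.
p̂_st = Σ W_h p̂_h = (560·0.838 + 520·0.100)/1080 = 0.48267
V̂(p̂_st) = Σ W_h² (1 − n_h/N_h) p̂_h(1−p̂_h)/(n_h−1):
  stratum East: (560/1080)²·(1 − 37/560)·0.838·0.162/36 = 0.000946888
  stratum West: (520/1080)²·(1 − 20/520)·0.100·0.900/19 = 0.00105588
V̂(p̂_st) = 0.00200277; SE = √V̂ = 0.0447523

p̂_st ≈ 0.4827, SE ≈ 0.0448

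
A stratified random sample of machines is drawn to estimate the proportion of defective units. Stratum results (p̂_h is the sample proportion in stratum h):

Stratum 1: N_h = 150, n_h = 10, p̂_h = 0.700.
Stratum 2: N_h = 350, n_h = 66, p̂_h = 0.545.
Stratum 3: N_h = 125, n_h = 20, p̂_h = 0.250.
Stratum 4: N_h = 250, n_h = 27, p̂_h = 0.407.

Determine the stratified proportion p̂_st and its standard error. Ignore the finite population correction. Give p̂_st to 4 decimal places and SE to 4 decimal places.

N = 875; stratum weights W_h = N_h/N.
p̂_st = Σ W_h p̂_h = (150·0.700 + 350·0.545 + 125·0.250 + 250·0.407)/875 = 0.49000
V̂(p̂_st) = Σ W_h² p̂_h(1−p̂_h)/(n_h−1):
  stratum 1: (150/875)²·0.700·0.300/9 = 0.000685714
  stratum 2: (350/875)²·0.545·0.455/65 = 0.0006104
  stratum 3: (125/875)²·0.250·0.750/19 = 0.000201396
  stratum 4: (250/875)²·0.407·0.593/26 = 0.000757774
V̂(p̂_st) = 0.00225528; SE = √V̂ = 0.0474898

p̂_st ≈ 0.4900, SE ≈ 0.0475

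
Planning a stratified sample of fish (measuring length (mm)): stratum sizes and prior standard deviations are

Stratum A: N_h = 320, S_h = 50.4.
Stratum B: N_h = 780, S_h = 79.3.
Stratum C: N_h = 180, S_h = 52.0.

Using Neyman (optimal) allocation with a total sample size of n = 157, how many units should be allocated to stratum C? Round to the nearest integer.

17

Neyman allocation: n_h = n · N_h S_h / Σ N_i S_i, with n = 157.
  stratum A: N_h·S_h = 320·50.4 = 16128.00
  stratum B: N_h·S_h = 780·79.3 = 61854.00
  stratum C: N_h·S_h = 180·52.0 = 9360.00
Σ N_h S_h = 87342.00
n for stratum C = 157·9360.00/87342.00 = 16.825 → 17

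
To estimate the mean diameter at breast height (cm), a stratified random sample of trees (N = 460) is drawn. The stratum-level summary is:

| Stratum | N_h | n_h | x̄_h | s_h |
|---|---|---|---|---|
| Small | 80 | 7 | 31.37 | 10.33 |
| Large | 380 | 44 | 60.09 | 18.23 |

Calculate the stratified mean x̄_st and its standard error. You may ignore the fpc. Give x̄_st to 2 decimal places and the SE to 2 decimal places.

x̄_st = Σ W_h x̄_h = (80·31.37 + 380·60.09)/460 = 55.09522
V̂(x̄_st) = Σ W_h² s_h²/n_h, with W_h = N_h/N and N = 460:
  stratum Small: (80/460)²·10.33²/7 = 0.46107
  stratum Large: (380/460)²·18.23²/44 = 5.15433
V̂(x̄_st) = 5.6154
SE(x̄_st) = √5.6154 = 2.36968

x̄_st ≈ 55.10, SE ≈ 2.37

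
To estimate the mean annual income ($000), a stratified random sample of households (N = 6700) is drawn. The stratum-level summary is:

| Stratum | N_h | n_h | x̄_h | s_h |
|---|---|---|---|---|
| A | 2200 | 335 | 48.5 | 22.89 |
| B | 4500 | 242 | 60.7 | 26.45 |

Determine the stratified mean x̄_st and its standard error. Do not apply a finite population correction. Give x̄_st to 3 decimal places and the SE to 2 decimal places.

x̄_st ≈ 56.694, SE ≈ 1.21

x̄_st = Σ W_h x̄_h = (2200·48.5 + 4500·60.7)/6700 = 56.69403
V̂(x̄_st) = Σ W_h² s_h²/n_h, with W_h = N_h/N and N = 6700:
  stratum A: (2200/6700)²·22.89²/335 = 0.168633
  stratum B: (4500/6700)²·26.45²/242 = 1.3041
V̂(x̄_st) = 1.47273
SE(x̄_st) = √1.47273 = 1.21356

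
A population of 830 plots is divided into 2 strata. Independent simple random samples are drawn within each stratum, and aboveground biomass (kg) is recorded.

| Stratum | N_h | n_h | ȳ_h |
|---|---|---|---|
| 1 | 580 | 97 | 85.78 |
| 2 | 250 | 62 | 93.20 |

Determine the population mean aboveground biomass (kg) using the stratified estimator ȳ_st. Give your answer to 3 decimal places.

ȳ_st ≈ 88.015

N = Σ N_h = 830. Stratum weights W_h = N_h/N.
ȳ_st = (580·85.78 + 250·93.20) / 830 = 88.01494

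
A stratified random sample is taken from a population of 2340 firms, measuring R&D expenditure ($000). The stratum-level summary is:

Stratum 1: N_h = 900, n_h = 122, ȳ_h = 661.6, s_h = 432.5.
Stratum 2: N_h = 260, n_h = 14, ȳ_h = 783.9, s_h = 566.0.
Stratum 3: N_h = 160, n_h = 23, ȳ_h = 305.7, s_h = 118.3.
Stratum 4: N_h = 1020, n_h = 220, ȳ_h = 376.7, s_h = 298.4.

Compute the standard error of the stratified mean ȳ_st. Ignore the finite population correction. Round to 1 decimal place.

SE(ȳ_st) ≈ 24.3

V̂(ȳ_st) = Σ W_h² s_h²/n_h, with W_h = N_h/N and N = 2340:
  stratum 1: (900/2340)²·432.5²/122 = 226.812
  stratum 2: (260/2340)²·566.0²/14 = 282.501
  stratum 3: (160/2340)²·118.3²/23 = 2.84479
  stratum 4: (1020/2340)²·298.4²/220 = 76.9031
V̂(ȳ_st) = 589.061
SE(ȳ_st) = √589.061 = 24.2706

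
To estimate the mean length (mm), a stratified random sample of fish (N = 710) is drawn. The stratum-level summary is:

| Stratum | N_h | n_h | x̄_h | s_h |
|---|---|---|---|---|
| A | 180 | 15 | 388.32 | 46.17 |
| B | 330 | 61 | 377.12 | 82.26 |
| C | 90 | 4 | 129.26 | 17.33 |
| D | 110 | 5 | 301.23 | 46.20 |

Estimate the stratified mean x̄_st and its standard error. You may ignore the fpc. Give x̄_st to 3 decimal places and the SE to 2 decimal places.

x̄_st = Σ W_h x̄_h = (180·388.32 + 330·377.12 + 90·129.26 + 110·301.23)/710 = 336.78296
V̂(x̄_st) = Σ W_h² s_h²/n_h, with W_h = N_h/N and N = 710:
  stratum A: (180/710)²·46.17²/15 = 9.13391
  stratum B: (330/710)²·82.26²/61 = 23.964
  stratum C: (90/710)²·17.33²/4 = 1.20644
  stratum D: (110/710)²·46.20²/5 = 10.2467
V̂(x̄_st) = 44.551
SE(x̄_st) = √44.551 = 6.67465

x̄_st ≈ 336.783, SE ≈ 6.67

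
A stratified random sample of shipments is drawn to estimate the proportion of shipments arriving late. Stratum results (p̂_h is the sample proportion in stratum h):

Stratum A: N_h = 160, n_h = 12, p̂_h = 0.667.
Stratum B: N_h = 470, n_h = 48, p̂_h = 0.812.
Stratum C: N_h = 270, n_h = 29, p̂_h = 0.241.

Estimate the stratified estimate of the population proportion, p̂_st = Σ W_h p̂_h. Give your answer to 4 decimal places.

N = 900; stratum weights W_h = N_h/N.
p̂_st = Σ W_h p̂_h = (160·0.667 + 470·0.812 + 270·0.241)/900 = 0.61492

p̂_st ≈ 0.6149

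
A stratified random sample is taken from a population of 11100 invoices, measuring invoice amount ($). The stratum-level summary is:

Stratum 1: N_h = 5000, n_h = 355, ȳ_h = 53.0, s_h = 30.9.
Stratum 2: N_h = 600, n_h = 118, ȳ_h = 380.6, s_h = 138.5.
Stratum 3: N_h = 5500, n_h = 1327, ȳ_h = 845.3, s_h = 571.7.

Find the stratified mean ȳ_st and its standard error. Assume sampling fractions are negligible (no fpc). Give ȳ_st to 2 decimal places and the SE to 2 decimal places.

ȳ_st = Σ W_h ȳ_h = (5000·53.0 + 600·380.6 + 5500·845.3)/11100 = 463.28919
V̂(ȳ_st) = Σ W_h² s_h²/n_h, with W_h = N_h/N and N = 11100:
  stratum 1: (5000/11100)²·30.9²/355 = 0.545736
  stratum 2: (600/11100)²·138.5²/118 = 0.474979
  stratum 3: (5500/11100)²·571.7²/1327 = 60.4707
V̂(ȳ_st) = 61.4914
SE(ȳ_st) = √61.4914 = 7.84165

ȳ_st ≈ 463.29, SE ≈ 7.84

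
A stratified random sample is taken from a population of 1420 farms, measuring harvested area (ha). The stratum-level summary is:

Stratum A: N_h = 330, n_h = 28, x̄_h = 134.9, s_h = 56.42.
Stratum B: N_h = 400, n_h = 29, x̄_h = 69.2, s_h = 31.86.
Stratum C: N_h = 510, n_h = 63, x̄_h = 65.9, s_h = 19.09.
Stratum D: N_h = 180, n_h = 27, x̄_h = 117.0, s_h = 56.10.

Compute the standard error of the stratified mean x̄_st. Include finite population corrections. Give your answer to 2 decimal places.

V̂(x̄_st) = Σ W_h² (1 − n_h/N_h) s_h²/n_h, with W_h = N_h/N and N = 1420:
  stratum A: (330/1420)²·(1 − 28/330)·56.42²/28 = 5.61891
  stratum B: (400/1420)²·(1 − 29/400)·31.86²/29 = 2.57603
  stratum C: (510/1420)²·(1 − 63/510)·19.09²/63 = 0.653992
  stratum D: (180/1420)²·(1 − 27/180)·56.10²/27 = 1.59202
V̂(x̄_st) = 10.441
SE(x̄_st) = √10.441 = 3.23125

SE(x̄_st) ≈ 3.23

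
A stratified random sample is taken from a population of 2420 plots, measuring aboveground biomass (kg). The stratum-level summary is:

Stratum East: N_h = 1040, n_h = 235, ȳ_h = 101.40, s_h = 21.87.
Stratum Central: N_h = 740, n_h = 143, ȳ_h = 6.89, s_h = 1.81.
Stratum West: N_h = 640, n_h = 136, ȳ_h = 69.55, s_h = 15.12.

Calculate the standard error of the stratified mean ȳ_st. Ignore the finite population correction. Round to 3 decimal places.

SE(ȳ_st) ≈ 0.704

V̂(ȳ_st) = Σ W_h² s_h²/n_h, with W_h = N_h/N and N = 2420:
  stratum East: (1040/2420)²·21.87²/235 = 0.375894
  stratum Central: (740/2420)²·1.81²/143 = 0.00214217
  stratum West: (640/2420)²·15.12²/136 = 0.117569
V̂(ȳ_st) = 0.495606
SE(ȳ_st) = √0.495606 = 0.703993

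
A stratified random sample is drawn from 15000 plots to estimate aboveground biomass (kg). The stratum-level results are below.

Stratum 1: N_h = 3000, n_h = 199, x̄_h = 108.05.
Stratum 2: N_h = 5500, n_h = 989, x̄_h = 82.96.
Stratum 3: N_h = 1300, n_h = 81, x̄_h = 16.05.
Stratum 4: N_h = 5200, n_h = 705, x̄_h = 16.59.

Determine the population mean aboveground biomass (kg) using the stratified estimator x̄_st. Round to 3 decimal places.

N = Σ N_h = 15000. Stratum weights W_h = N_h/N.
x̄_st = (3000·108.05 + 5500·82.96 + 1300·16.05 + 5200·16.59) / 15000 = 59.17087

x̄_st ≈ 59.171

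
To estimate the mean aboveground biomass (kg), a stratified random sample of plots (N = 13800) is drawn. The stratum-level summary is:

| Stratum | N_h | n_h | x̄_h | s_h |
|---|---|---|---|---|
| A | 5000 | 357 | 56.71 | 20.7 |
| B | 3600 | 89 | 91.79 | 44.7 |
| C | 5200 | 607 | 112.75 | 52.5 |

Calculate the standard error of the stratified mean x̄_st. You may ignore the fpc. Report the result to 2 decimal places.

SE(x̄_st) ≈ 1.53

V̂(x̄_st) = Σ W_h² s_h²/n_h, with W_h = N_h/N and N = 13800:
  stratum A: (5000/13800)²·20.7²/357 = 0.157563
  stratum B: (3600/13800)²·44.7²/89 = 1.52782
  stratum C: (5200/13800)²·52.5²/607 = 0.644731
V̂(x̄_st) = 2.33011
SE(x̄_st) = √2.33011 = 1.52647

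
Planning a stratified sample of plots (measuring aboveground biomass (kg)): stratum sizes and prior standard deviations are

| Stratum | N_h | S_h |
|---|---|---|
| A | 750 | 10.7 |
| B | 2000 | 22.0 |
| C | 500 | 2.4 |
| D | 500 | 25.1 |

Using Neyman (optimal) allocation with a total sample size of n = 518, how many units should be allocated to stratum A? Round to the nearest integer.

Neyman allocation: n_h = n · N_h S_h / Σ N_i S_i, with n = 518.
  stratum A: N_h·S_h = 750·10.7 = 8025.00
  stratum B: N_h·S_h = 2000·22.0 = 44000.00
  stratum C: N_h·S_h = 500·2.4 = 1200.00
  stratum D: N_h·S_h = 500·25.1 = 12550.00
Σ N_h S_h = 65775.00
n for stratum A = 518·8025.00/65775.00 = 63.200 → 63

63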